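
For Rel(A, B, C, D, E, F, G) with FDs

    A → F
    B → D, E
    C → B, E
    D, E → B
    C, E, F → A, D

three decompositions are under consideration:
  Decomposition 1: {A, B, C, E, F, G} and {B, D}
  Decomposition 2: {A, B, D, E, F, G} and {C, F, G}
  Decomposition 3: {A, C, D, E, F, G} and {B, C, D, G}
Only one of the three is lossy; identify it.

Decomposition 1: common = {B}, closure = {B, D, E} → lossless.
Decomposition 2: common = {F, G}, closure = {F, G} → lossy.
Decomposition 3: common = {C, D, G}, closure = {B, C, D, E, G} → lossless.

Decomposition 2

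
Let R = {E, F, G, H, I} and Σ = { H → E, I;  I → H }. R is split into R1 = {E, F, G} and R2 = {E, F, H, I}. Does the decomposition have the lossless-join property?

No

Common attributes: R1 ∩ R2 = {E, F}.
No dependency enlarges {E, F}, so (E, F)⁺ = {E, F}.
The closure contains neither all of R1 = {E, F, G} nor all of R2 = {E, F, H, I}, so the common attributes are not a superkey of either fragment. The join is lossy.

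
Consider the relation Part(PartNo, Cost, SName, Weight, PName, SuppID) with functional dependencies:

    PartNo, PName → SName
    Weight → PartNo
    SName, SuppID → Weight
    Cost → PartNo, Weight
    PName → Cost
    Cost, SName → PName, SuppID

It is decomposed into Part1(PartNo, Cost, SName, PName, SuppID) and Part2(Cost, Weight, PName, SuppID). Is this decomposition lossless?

Yes

Common attributes: Part1 ∩ Part2 = {Cost, PName, SuppID}.
Closure of {Cost, PName, SuppID}: Cost → PartNo, Weight applies, adding PartNo, Weight; PartNo, PName → SName applies, adding SName. So (Cost, PName, SuppID)⁺ = {PartNo, Cost, SName, Weight, PName, SuppID}.
This closure contains every attribute of Part1, so Part1 ∩ Part2 → Part1. The join is lossless.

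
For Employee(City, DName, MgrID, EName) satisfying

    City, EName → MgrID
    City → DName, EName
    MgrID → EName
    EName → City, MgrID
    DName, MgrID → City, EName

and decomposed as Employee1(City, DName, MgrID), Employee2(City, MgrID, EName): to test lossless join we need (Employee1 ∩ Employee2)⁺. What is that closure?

City, DName, MgrID, EName

Employee1 ∩ Employee2 = {City, MgrID}.
City → DName, EName applies, adding DName, EName
Closure: {City, DName, MgrID, EName}.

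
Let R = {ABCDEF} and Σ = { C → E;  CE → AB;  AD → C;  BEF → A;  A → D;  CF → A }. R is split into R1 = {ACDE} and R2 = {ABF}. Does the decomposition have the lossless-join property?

Yes

Common attributes: R1 ∩ R2 = {A}.
Closure of {A}: A → D applies, adding D; AD → C applies, adding C; C → E applies, adding E; CE → AB applies, adding B. So (A)⁺ = {ABCDE}.
This closure contains every attribute of R1, so R1 ∩ R2 → R1. The join is lossless.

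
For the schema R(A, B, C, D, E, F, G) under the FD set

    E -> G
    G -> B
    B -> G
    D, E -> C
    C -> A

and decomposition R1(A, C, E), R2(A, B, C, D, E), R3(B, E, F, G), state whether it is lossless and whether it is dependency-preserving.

lossy but dependency-preserving

Lossless test (chase): Rows 1 and 2 agree on E; apply E→G and equate their G entries. Rows 1 and 3 agree on E; apply E→G and equate their G entries. Rows 1 and 2 agree on G; apply G→B and equate their B entries. No row becomes fully distinguished — the join is lossy.
Dependency preservation: every FD's attributes lie within a single fragment, so each can be enforced locally — preserved.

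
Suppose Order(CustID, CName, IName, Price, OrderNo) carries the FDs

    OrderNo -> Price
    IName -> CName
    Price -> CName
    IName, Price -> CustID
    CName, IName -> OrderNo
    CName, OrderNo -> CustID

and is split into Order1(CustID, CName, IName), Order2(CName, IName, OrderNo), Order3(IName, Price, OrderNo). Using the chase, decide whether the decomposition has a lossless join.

Yes

Chase test. Columns are CustID, CName, IName, Price, OrderNo; row i has aⱼ where attribute j ∈ Orderi, else bᵢⱼ.
Initial tableau (one row per fragment):
  row 1: a1 a2 a3 b14 b15
  row 2: b21 a2 a3 b24 a5
  row 3: b31 b32 a3 a4 a5
Rows 2 and 3 agree on OrderNo; apply OrderNo→Price and equate their Price entries.
Rows 1 and 3 agree on IName; apply IName→CName and equate their CName entries.
Rows 2 and 3 agree on IName, Price; apply IName, Price→CustID and equate their CustID entries.
Rows 1 and 2 agree on CName, IName; apply CName, IName→OrderNo and equate their OrderNo entries.
Rows 1 and 2 agree on CName, OrderNo; apply CName, OrderNo→CustID and equate their CustID entries.
Rows 1 and 2 agree on OrderNo; apply OrderNo→Price and equate their Price entries.
Row 1 is now all distinguished symbols — the join is lossless.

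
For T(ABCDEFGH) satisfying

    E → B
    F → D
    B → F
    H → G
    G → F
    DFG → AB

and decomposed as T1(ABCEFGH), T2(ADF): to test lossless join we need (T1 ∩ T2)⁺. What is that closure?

ADF

T1 ∩ T2 = {AF}.
F → D applies, adding D
Closure: {ADF}.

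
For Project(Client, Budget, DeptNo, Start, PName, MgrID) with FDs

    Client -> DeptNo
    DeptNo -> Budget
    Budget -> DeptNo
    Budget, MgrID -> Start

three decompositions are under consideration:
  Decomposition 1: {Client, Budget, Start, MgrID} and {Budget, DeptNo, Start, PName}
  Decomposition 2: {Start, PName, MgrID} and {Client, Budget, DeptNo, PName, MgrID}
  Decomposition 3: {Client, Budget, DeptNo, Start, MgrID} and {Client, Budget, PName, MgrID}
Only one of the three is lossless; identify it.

Decomposition 3

Decomposition 1: common = {Budget, Start}, closure = {Budget, DeptNo, Start} → lossy.
Decomposition 2: common = {PName, MgrID}, closure = {PName, MgrID} → lossy.
Decomposition 3: common = {Client, Budget, MgrID}, closure = {Client, Budget, DeptNo, Start, MgrID} → lossless.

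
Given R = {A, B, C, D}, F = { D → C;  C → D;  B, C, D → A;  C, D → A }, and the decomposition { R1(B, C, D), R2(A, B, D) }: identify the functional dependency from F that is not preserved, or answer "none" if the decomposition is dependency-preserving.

none

D → C lies within R1.
C → D lies within R1.
B, C, D → A: restricted closure across fragments reaches A.
C, D → A: restricted closure across fragments reaches A.
Every dependency is enforceable on the fragments, so the decomposition is dependency-preserving.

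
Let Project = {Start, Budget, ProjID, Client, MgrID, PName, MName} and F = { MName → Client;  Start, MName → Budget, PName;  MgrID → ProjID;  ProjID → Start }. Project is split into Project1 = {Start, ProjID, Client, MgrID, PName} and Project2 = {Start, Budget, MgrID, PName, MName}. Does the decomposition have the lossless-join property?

No

Common attributes: Project1 ∩ Project2 = {Start, MgrID, PName}.
Closure of {Start, MgrID, PName}: MgrID → ProjID applies, adding ProjID. So (Start, MgrID, PName)⁺ = {Start, ProjID, MgrID, PName}.
The closure contains neither all of Project1 = {Start, ProjID, Client, MgrID, PName} nor all of Project2 = {Start, Budget, MgrID, PName, MName}, so the common attributes are not a superkey of either fragment. The join is lossy.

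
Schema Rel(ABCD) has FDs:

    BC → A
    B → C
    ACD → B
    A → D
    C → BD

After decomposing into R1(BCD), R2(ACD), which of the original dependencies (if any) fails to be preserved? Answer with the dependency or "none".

none

BC → A: restricted closure across fragments reaches A.
B → C lies within R1.
ACD → B: restricted closure across fragments reaches B.
A → D lies within R2.
C → BD lies within R1.
Every dependency is enforceable on the fragments, so the decomposition is dependency-preserving.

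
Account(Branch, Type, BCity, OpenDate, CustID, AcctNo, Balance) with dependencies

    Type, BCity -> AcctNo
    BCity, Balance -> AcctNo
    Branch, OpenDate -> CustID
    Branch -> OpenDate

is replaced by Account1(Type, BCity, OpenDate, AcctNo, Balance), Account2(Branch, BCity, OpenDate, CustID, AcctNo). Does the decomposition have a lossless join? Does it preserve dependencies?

lossy but dependency-preserving

Lossless test: (BCity, OpenDate, AcctNo)⁺ = {BCity, OpenDate, AcctNo}, which is a superkey of neither fragment — lossy.
Dependency preservation: every FD's attributes lie within a single fragment, so each can be enforced locally — preserved.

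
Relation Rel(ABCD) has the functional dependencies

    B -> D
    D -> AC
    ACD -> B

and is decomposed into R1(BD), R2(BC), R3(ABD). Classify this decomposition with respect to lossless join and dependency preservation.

lossless and dependency-preserving

Lossless test (chase): Rows 1 and 2 agree on B; apply B→D and equate their D entries. Rows 1 and 2 agree on D; apply D→AC and equate their AC entries. Rows 1 and 3 agree on D; apply D→AC and equate their AC entries. Row 1 is now all distinguished symbols — the join is lossless.
Dependency preservation: D → AC; ACD → B are not contained in any single fragment, but the restricted closure of each left-hand side across the fragments still reaches the right-hand side; the remaining FDs each lie inside some fragment. All dependencies are preserved.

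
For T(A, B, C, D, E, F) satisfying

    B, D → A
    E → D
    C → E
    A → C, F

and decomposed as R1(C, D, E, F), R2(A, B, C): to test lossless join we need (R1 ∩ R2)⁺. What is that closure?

C, D, E

R1 ∩ R2 = {C}.
C → E applies, adding E
E → D applies, adding D
Closure: {C, D, E}.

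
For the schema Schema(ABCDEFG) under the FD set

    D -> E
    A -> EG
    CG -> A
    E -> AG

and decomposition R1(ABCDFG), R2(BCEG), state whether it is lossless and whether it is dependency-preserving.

lossless but not dependency-preserving

Lossless test: (BCG)⁺ = {ABCEG}, which contains all of one fragment — lossless.
Dependency preservation: the restricted closure of {D} across the fragments never reaches {E}, so D → E cannot be enforced without a join — not preserved.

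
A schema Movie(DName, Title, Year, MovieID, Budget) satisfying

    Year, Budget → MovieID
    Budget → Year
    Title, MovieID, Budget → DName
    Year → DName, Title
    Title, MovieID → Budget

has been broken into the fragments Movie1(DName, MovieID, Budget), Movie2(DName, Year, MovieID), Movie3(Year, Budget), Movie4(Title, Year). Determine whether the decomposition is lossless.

Yes

Chase test. Columns are DName, Title, Year, MovieID, Budget; row i has aⱼ where attribute j ∈ Moviei, else bᵢⱼ.
Initial tableau (one row per fragment):
  row 1: a1 b12 b13 a4 a5
  row 2: a1 b22 a3 a4 b25
  row 3: b31 b32 a3 b34 a5
  row 4: b41 a2 a3 b44 b45
Rows 1 and 3 agree on Budget; apply Budget→Year and equate their Year entries.
Rows 1 and 2 agree on Year; apply Year→DName, Title and equate their DName, Title entries.
Rows 1 and 3 agree on Year; apply Year→DName, Title and equate their DName, Title entries.
Rows 1 and 4 agree on Year; apply Year→DName, Title and equate their DName, Title entries.
Rows 1 and 2 agree on Title, MovieID; apply Title, MovieID→Budget and equate their Budget entries.
Rows 1 and 3 agree on Year, Budget; apply Year, Budget→MovieID and equate their MovieID entries.
Row 1 is now all distinguished symbols — the join is lossless.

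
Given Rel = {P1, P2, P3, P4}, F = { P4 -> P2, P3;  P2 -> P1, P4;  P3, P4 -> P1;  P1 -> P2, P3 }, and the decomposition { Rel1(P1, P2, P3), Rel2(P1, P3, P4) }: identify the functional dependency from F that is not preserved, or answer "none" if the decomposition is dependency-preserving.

none

P4 → P2, P3: restricted closure across fragments reaches P2, P3.
P2 → P1, P4: restricted closure across fragments reaches P1, P4.
P3, P4 → P1 lies within Rel2.
P1 → P2, P3 lies within Rel1.
Every dependency is enforceable on the fragments, so the decomposition is dependency-preserving.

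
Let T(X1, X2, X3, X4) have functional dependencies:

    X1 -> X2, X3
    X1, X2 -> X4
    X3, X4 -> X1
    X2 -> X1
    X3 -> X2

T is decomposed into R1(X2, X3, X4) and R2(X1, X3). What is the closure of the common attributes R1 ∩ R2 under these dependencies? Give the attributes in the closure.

R1 ∩ R2 = {X3}.
X3 → X2 applies, adding X2
X2 → X1 applies, adding X1
X1, X2 → X4 applies, adding X4
Closure: {X1, X2, X3, X4}.

X1, X2, X3, X4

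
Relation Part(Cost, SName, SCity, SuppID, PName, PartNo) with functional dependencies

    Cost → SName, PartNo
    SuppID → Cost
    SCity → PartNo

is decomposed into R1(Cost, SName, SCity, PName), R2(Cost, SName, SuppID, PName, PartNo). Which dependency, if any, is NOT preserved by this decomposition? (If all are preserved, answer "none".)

SCity → PartNo

Check SCity → PartNo: no single fragment contains all of {SCity, PartNo}, and the restricted closure of {SCity} across the fragments never reaches {PartNo}.
Cost → SName, PartNo is preserved.
SuppID → Cost is preserved.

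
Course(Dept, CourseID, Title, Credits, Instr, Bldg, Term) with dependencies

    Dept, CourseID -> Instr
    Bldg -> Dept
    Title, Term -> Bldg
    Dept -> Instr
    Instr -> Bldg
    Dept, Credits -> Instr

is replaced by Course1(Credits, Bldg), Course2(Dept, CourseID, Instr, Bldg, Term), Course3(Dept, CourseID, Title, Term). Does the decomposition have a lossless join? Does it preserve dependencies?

Lossless test (chase): Rows 2 and 3 agree on Dept, CourseID; apply Dept, CourseID→Instr and equate their Instr entries. Rows 1 and 2 agree on Bldg; apply Bldg→Dept and equate their Dept entries. Rows 1 and 2 agree on Dept; apply Dept→Instr and equate their Instr entries. Rows 1 and 3 agree on Instr; apply Instr→Bldg and equate their Bldg entries. No row becomes fully distinguished — the join is lossy.
Dependency preservation: Title, Term → Bldg; Dept, Credits → Instr are not contained in any single fragment, but the restricted closure of each left-hand side across the fragments still reaches the right-hand side; the remaining FDs each lie inside some fragment. All dependencies are preserved.

lossy but dependency-preserving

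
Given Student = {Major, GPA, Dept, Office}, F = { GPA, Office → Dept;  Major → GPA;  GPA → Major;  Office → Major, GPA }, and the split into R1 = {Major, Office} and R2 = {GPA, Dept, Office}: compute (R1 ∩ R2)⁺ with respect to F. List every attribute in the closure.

Major, GPA, Dept, Office

R1 ∩ R2 = {Office}.
Office → Major, GPA applies, adding Major, GPA
GPA, Office → Dept applies, adding Dept
Closure: {Major, GPA, Dept, Office}.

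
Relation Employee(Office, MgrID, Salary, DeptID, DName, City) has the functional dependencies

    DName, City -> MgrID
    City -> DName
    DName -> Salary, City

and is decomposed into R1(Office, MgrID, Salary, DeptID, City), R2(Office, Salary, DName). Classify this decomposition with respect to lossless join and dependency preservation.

Lossless test: (Office, Salary)⁺ = {Office, Salary}, which is a superkey of neither fragment — lossy.
Dependency preservation: the restricted closure of {City} across the fragments never reaches {DName}, so City → DName cannot be enforced without a join — not preserved.

lossy and not dependency-preserving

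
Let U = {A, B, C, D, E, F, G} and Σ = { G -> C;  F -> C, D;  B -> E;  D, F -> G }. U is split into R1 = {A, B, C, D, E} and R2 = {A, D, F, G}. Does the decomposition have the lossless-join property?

No

Common attributes: R1 ∩ R2 = {A, D}.
No dependency enlarges {A, D}, so (A, D)⁺ = {A, D}.
The closure contains neither all of R1 = {A, B, C, D, E} nor all of R2 = {A, D, F, G}, so the common attributes are not a superkey of either fragment. The join is lossy.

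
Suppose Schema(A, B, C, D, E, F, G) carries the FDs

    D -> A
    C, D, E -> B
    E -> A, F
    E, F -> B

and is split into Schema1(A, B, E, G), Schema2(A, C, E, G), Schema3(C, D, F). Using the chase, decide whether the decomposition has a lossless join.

No

Chase test. Columns are A, B, C, D, E, F, G; row i has aⱼ where attribute j ∈ Schemai, else bᵢⱼ.
Initial tableau (one row per fragment):
  row 1: a1 a2 b13 b14 a5 b16 a7
  row 2: a1 b22 a3 b24 a5 b26 a7
  row 3: b31 b32 a3 a4 b35 a6 b37
Rows 1 and 2 agree on E; apply E→A, F and equate their A, F entries.
Rows 1 and 2 agree on E, F; apply E, F→B and equate their B entries.
No row becomes fully distinguished — the join is lossy.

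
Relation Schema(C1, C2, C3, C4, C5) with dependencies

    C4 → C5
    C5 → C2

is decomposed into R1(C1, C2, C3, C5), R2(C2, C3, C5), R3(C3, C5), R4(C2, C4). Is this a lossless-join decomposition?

No

Chase test. Columns are C1, C2, C3, C4, C5; row i has aⱼ where attribute j ∈ Ri, else bᵢⱼ.
Initial tableau (one row per fragment):
  row 1: a1 a2 a3 b14 a5
  row 2: b21 a2 a3 b24 a5
  row 3: b31 b32 a3 b34 a5
  row 4: b41 a2 b43 a4 b45
Rows 1 and 3 agree on C5; apply C5→C2 and equate their C2 entries.
No row becomes fully distinguished — the join is lossy.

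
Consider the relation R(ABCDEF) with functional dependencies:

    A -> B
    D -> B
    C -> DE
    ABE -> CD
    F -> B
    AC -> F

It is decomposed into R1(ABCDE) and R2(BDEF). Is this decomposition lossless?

Common attributes: R1 ∩ R2 = {BDE}.
No dependency enlarges {BDE}, so (BDE)⁺ = {BDE}.
The closure contains neither all of R1 = {ABCDE} nor all of R2 = {BDEF}, so the common attributes are not a superkey of either fragment. The join is lossy.

No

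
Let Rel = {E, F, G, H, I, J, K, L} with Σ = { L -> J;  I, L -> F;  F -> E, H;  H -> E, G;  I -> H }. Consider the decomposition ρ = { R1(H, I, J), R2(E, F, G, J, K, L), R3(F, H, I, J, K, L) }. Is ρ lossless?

Chase test. Columns are E, F, G, H, I, J, K, L; row i has aⱼ where attribute j ∈ Ri, else bᵢⱼ.
Initial tableau (one row per fragment):
  row 1: b11 b12 b13 a4 a5 a6 b17 b18
  row 2: a1 a2 a3 b24 b25 a6 a7 a8
  row 3: b31 a2 b33 a4 a5 a6 a7 a8
Rows 2 and 3 agree on F; apply F→E, H and equate their E, H entries.
Rows 1 and 2 agree on H; apply H→E, G and equate their E, G entries.
Rows 1 and 3 agree on H; apply H→E, G and equate their E, G entries.
Row 3 is now all distinguished symbols — the join is lossless.

Yes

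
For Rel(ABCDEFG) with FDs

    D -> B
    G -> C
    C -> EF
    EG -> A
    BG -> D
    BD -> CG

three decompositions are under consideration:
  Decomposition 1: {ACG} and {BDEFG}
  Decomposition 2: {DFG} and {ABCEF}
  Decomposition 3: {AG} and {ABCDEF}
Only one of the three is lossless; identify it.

Decomposition 1: common = {G}, closure = {ACEFG} → lossless.
Decomposition 2: common = {F}, closure = {F} → lossy.
Decomposition 3: common = {A}, closure = {A} → lossy.

Decomposition 1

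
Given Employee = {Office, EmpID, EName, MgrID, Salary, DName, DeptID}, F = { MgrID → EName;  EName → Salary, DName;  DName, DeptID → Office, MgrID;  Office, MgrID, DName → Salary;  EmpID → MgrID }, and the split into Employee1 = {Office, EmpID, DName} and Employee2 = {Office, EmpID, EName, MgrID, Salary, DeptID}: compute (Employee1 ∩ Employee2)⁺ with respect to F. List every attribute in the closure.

Employee1 ∩ Employee2 = {Office, EmpID}.
EmpID → MgrID applies, adding MgrID
MgrID → EName applies, adding EName
EName → Salary, DName applies, adding Salary, DName
Closure: {Office, EmpID, EName, MgrID, Salary, DName}.

Office, EmpID, EName, MgrID, Salary, DName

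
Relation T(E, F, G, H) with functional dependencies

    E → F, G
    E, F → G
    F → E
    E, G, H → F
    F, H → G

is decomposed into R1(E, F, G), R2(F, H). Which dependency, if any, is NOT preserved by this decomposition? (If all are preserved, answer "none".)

E → F, G lies within R1.
E, F → G lies within R1.
F → E lies within R1.
E, G, H → F: restricted closure across fragments reaches F.
F, H → G: restricted closure across fragments reaches G.
Every dependency is enforceable on the fragments, so the decomposition is dependency-preserving.

none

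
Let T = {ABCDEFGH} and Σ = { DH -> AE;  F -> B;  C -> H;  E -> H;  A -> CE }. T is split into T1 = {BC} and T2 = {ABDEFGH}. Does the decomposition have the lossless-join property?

Common attributes: T1 ∩ T2 = {B}.
No dependency enlarges {B}, so (B)⁺ = {B}.
The closure contains neither all of T1 = {BC} nor all of T2 = {ABDEFGH}, so the common attributes are not a superkey of either fragment. The join is lossy.

No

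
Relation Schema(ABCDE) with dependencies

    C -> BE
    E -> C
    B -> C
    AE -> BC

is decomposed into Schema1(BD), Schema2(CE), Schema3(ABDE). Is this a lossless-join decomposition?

Yes

Chase test. Columns are ABCDE; row i has aⱼ where attribute j ∈ Schemai, else bᵢⱼ.
Initial tableau (one row per fragment):
  row 1: b11 a2 b13 a4 b15
  row 2: b21 b22 a3 b24 a5
  row 3: a1 a2 b33 a4 a5
Rows 2 and 3 agree on E; apply E→C and equate their C entries.
Rows 1 and 3 agree on B; apply B→C and equate their C entries.
Rows 1 and 2 agree on C; apply C→BE and equate their BE entries.
Row 3 is now all distinguished symbols — the join is lossless.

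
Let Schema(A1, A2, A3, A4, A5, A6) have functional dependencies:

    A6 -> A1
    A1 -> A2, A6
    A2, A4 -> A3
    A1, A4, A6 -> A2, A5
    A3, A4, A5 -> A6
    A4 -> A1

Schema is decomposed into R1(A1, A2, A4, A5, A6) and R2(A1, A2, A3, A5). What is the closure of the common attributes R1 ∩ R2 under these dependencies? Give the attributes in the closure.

R1 ∩ R2 = {A1, A2, A5}.
A1 → A2, A6 applies, adding A6
Closure: {A1, A2, A5, A6}.

A1, A2, A5, A6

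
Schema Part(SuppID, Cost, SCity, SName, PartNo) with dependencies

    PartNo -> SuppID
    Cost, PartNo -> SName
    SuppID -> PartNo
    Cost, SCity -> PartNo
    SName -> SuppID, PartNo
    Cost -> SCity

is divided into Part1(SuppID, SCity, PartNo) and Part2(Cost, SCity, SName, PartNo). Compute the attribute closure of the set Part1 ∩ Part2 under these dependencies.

Part1 ∩ Part2 = {SCity, PartNo}.
PartNo → SuppID applies, adding SuppID
Closure: {SuppID, SCity, PartNo}.

SuppID, SCity, PartNo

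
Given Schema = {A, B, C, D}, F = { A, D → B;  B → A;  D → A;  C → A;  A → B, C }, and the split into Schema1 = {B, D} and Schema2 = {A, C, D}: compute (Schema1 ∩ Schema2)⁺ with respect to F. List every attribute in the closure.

A, B, C, D

Schema1 ∩ Schema2 = {D}.
D → A applies, adding A
A → B, C applies, adding B, C
Closure: {A, B, C, D}.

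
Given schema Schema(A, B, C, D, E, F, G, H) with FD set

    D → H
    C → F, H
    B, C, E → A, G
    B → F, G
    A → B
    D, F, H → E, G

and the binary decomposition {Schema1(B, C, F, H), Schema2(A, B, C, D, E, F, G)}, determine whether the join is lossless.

Yes

Common attributes: Schema1 ∩ Schema2 = {B, C, F}.
Closure of {B, C, F}: C → F, H applies, adding H; B → F, G applies, adding G. So (B, C, F)⁺ = {B, C, F, G, H}.
This closure contains every attribute of Schema1, so Schema1 ∩ Schema2 → Schema1. The join is lossless.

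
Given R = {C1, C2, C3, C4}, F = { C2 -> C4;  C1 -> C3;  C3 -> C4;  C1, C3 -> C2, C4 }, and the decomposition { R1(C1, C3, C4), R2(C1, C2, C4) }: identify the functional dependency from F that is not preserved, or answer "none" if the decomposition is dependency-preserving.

C2 → C4 lies within R2.
C1 → C3 lies within R1.
C3 → C4 lies within R1.
C1, C3 → C2, C4: restricted closure across fragments reaches C2, C4.
Every dependency is enforceable on the fragments, so the decomposition is dependency-preserving.

none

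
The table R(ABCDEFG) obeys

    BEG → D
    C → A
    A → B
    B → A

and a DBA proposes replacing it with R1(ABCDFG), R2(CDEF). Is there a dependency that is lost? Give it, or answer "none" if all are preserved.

Check BEG → D: no single fragment contains all of {BDEG}, and the restricted closure of {BEG} across the fragments never reaches {D}.
C → A is preserved.
A → B is preserved.
B → A is preserved.

BEG → D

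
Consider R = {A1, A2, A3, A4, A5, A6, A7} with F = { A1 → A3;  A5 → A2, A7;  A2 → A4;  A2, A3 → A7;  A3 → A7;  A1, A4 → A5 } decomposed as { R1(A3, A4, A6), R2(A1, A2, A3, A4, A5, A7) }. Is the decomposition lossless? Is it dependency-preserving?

Lossless test: (A3, A4)⁺ = {A3, A4, A7}, which is a superkey of neither fragment — lossy.
Dependency preservation: every FD's attributes lie within a single fragment, so each can be enforced locally — preserved.

lossy but dependency-preserving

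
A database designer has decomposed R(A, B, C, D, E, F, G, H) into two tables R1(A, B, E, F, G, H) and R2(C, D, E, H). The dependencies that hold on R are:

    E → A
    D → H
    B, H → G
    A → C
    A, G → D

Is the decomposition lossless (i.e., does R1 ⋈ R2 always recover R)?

No

Common attributes: R1 ∩ R2 = {E, H}.
Closure of {E, H}: E → A applies, adding A; A → C applies, adding C. So (E, H)⁺ = {A, C, E, H}.
The closure contains neither all of R1 = {A, B, E, F, G, H} nor all of R2 = {C, D, E, H}, so the common attributes are not a superkey of either fragment. The join is lossy.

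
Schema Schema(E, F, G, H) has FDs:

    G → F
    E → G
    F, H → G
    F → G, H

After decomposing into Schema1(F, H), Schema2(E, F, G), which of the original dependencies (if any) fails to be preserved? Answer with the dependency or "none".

G → F lies within Schema2.
E → G lies within Schema2.
F, H → G: restricted closure across fragments reaches G.
F → G, H: restricted closure across fragments reaches G, H.
Every dependency is enforceable on the fragments, so the decomposition is dependency-preserving.

none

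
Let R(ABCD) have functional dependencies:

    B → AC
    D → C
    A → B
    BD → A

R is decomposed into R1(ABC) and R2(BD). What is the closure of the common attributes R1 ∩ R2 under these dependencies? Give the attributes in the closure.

R1 ∩ R2 = {B}.
B → AC applies, adding AC
Closure: {ABC}.

ABC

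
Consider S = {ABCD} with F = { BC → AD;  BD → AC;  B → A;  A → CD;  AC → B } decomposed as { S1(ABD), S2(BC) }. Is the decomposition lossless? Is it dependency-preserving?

lossless and dependency-preserving

Lossless test: (B)⁺ = {ABCD}, which contains all of one fragment — lossless.
Dependency preservation: BC → AD; BD → AC; A → CD; AC → B are not contained in any single fragment, but the restricted closure of each left-hand side across the fragments still reaches the right-hand side; the remaining FDs each lie inside some fragment. All dependencies are preserved.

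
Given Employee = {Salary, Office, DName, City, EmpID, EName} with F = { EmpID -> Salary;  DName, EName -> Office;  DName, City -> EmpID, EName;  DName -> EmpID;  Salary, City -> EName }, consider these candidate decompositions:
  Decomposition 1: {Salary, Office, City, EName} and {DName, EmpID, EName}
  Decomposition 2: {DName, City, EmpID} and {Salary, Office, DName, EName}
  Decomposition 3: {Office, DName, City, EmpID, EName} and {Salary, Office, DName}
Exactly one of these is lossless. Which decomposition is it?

Decomposition 1: common = {EName}, closure = {EName} → lossy.
Decomposition 2: common = {DName}, closure = {Salary, DName, EmpID} → lossy.
Decomposition 3: common = {Office, DName}, closure = {Salary, Office, DName, EmpID} → lossless.

Decomposition 3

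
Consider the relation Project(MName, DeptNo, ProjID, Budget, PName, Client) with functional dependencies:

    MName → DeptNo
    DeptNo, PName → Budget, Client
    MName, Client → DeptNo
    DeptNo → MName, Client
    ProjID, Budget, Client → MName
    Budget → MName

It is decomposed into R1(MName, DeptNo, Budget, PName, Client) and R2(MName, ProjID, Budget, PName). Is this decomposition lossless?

Yes

Common attributes: R1 ∩ R2 = {MName, Budget, PName}.
Closure of {MName, Budget, PName}: MName → DeptNo applies, adding DeptNo; DeptNo, PName → Budget, Client applies, adding Client. So (MName, Budget, PName)⁺ = {MName, DeptNo, Budget, PName, Client}.
This closure contains every attribute of R1, so R1 ∩ R2 → R1. The join is lossless.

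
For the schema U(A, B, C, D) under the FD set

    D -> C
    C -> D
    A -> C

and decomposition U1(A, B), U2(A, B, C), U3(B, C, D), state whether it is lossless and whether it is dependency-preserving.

lossless and dependency-preserving

Lossless test (chase): Rows 2 and 3 agree on C; apply C→D and equate their D entries. Rows 1 and 2 agree on A; apply A→C and equate their C entries. Rows 1 and 2 agree on C; apply C→D and equate their D entries. Row 1 is now all distinguished symbols — the join is lossless.
Dependency preservation: every FD's attributes lie within a single fragment, so each can be enforced locally — preserved.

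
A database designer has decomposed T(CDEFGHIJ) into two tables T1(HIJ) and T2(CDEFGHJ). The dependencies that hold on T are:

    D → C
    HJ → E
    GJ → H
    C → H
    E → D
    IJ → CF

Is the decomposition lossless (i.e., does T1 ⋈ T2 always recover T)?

No

Common attributes: T1 ∩ T2 = {HJ}.
Closure of {HJ}: HJ → E applies, adding E; E → D applies, adding D; D → C applies, adding C. So (HJ)⁺ = {CDEHJ}.
The closure contains neither all of T1 = {HIJ} nor all of T2 = {CDEFGHJ}, so the common attributes are not a superkey of either fragment. The join is lossy.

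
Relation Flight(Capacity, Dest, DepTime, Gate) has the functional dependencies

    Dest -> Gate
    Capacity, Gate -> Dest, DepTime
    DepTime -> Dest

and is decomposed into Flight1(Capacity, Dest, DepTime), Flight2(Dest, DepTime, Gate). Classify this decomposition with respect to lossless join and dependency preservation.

lossless but not dependency-preserving

Lossless test: (Dest, DepTime)⁺ = {Dest, DepTime, Gate}, which contains all of one fragment — lossless.
Dependency preservation: the restricted closure of {Capacity, Gate} across the fragments never reaches {Dest, DepTime}, so Capacity, Gate → Dest, DepTime cannot be enforced without a join — not preserved.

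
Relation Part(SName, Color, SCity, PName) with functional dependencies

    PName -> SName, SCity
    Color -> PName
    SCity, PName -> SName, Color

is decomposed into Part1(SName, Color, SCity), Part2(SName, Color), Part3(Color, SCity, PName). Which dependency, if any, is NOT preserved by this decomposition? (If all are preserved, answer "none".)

none

PName → SName, SCity: restricted closure across fragments reaches SName, SCity.
Color → PName lies within Part3.
SCity, PName → SName, Color: restricted closure across fragments reaches SName, Color.
Every dependency is enforceable on the fragments, so the decomposition is dependency-preserving.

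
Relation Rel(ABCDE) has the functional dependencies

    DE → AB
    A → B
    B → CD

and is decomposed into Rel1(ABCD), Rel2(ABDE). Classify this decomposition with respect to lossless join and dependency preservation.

lossless and dependency-preserving

Lossless test: (ABD)⁺ = {ABCD}, which contains all of one fragment — lossless.
Dependency preservation: every FD's attributes lie within a single fragment, so each can be enforced locally — preserved.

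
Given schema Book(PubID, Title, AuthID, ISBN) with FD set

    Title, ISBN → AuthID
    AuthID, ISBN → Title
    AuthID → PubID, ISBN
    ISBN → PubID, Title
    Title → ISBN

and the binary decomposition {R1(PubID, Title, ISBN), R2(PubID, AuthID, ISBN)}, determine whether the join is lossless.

Yes

Common attributes: R1 ∩ R2 = {PubID, ISBN}.
Closure of {PubID, ISBN}: ISBN → PubID, Title applies, adding Title; Title, ISBN → AuthID applies, adding AuthID. So (PubID, ISBN)⁺ = {PubID, Title, AuthID, ISBN}.
This closure contains every attribute of R1, so R1 ∩ R2 → R1. The join is lossless.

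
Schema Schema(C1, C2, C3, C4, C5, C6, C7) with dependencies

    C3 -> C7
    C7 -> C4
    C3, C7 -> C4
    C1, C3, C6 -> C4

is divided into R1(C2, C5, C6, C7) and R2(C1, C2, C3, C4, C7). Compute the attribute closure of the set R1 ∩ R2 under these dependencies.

R1 ∩ R2 = {C2, C7}.
C7 → C4 applies, adding C4
Closure: {C2, C4, C7}.

C2, C4, C7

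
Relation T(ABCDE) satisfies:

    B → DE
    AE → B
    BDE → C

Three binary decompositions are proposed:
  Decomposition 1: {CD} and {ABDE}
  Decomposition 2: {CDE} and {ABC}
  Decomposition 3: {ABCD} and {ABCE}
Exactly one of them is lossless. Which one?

Decomposition 1: common = {D}, closure = {D} → lossy.
Decomposition 2: common = {C}, closure = {C} → lossy.
Decomposition 3: common = {ABC}, closure = {ABCDE} → lossless.

Decomposition 3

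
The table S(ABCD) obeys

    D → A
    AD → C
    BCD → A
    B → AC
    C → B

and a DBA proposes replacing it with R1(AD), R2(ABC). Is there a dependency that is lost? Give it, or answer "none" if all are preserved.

AD → C

Check AD → C: no single fragment contains all of {ACD}, and the restricted closure of {AD} across the fragments never reaches {C}.
D → A is preserved.
BCD → A is preserved.
B → AC is preserved.
C → B is preserved.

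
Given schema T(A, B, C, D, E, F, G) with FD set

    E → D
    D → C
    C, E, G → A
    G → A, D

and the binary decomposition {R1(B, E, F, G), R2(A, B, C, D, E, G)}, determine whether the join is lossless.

Common attributes: R1 ∩ R2 = {B, E, G}.
Closure of {B, E, G}: E → D applies, adding D; D → C applies, adding C; C, E, G → A applies, adding A. So (B, E, G)⁺ = {A, B, C, D, E, G}.
This closure contains every attribute of R2, so R1 ∩ R2 → R2. The join is lossless.

Yes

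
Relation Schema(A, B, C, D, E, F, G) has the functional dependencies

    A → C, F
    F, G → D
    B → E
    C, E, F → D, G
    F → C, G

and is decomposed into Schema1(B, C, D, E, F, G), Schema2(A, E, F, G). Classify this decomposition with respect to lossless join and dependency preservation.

lossy but dependency-preserving

Lossless test: (E, F, G)⁺ = {C, D, E, F, G}, which is a superkey of neither fragment — lossy.
Dependency preservation: A → C, F is not contained in any single fragment, but the restricted closure of its left-hand side across the fragments still reaches the right-hand side; the remaining FDs each lie inside some fragment. All dependencies are preserved.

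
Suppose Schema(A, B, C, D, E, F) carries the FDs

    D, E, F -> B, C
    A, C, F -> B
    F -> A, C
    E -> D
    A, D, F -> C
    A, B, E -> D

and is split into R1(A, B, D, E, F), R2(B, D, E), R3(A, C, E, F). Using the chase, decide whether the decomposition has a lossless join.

Chase test. Columns are A, B, C, D, E, F; row i has aⱼ where attribute j ∈ Ri, else bᵢⱼ.
Initial tableau (one row per fragment):
  row 1: a1 a2 b13 a4 a5 a6
  row 2: b21 a2 b23 a4 a5 b26
  row 3: a1 b32 a3 b34 a5 a6
Rows 1 and 3 agree on F; apply F→A, C and equate their A, C entries.
Rows 1 and 3 agree on E; apply E→D and equate their D entries.
Rows 1 and 3 agree on D, E, F; apply D, E, F→B, C and equate their B, C entries.
Row 1 is now all distinguished symbols — the join is lossless.

Yes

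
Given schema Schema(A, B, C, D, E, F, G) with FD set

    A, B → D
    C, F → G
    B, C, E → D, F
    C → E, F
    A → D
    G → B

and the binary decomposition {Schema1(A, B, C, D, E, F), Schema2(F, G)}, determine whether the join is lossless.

No

Common attributes: Schema1 ∩ Schema2 = {F}.
No dependency enlarges {F}, so (F)⁺ = {F}.
The closure contains neither all of Schema1 = {A, B, C, D, E, F} nor all of Schema2 = {F, G}, so the common attributes are not a superkey of either fragment. The join is lossy.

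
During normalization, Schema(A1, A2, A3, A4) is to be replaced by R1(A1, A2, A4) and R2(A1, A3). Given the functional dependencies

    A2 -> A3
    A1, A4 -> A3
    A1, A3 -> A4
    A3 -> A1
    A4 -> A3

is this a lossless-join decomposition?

No

Common attributes: R1 ∩ R2 = {A1}.
No dependency enlarges {A1}, so (A1)⁺ = {A1}.
The closure contains neither all of R1 = {A1, A2, A4} nor all of R2 = {A1, A3}, so the common attributes are not a superkey of either fragment. The join is lossy.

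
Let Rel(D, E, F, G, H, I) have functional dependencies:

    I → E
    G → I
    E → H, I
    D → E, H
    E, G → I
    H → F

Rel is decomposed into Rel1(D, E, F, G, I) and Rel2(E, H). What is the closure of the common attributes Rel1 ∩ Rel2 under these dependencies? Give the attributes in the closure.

Rel1 ∩ Rel2 = {E}.
E → H, I applies, adding H, I
H → F applies, adding F
Closure: {E, F, H, I}.

E, F, H, I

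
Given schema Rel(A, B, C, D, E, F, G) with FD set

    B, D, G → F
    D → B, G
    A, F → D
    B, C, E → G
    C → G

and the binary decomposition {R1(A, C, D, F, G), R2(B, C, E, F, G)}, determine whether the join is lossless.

No

Common attributes: R1 ∩ R2 = {C, F, G}.
No dependency enlarges {C, F, G}, so (C, F, G)⁺ = {C, F, G}.
The closure contains neither all of R1 = {A, C, D, F, G} nor all of R2 = {B, C, E, F, G}, so the common attributes are not a superkey of either fragment. The join is lossy.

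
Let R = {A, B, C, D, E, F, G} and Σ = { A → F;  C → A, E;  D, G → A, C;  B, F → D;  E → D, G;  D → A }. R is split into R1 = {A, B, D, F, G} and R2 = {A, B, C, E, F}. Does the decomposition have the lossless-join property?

Common attributes: R1 ∩ R2 = {A, B, F}.
Closure of {A, B, F}: B, F → D applies, adding D. So (A, B, F)⁺ = {A, B, D, F}.
The closure contains neither all of R1 = {A, B, D, F, G} nor all of R2 = {A, B, C, E, F}, so the common attributes are not a superkey of either fragment. The join is lossy.

No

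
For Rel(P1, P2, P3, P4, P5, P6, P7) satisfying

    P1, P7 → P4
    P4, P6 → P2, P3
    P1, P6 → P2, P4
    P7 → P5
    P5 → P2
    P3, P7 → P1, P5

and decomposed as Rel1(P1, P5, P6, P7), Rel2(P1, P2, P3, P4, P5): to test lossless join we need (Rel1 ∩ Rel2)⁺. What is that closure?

P1, P2, P5

Rel1 ∩ Rel2 = {P1, P5}.
P5 → P2 applies, adding P2
Closure: {P1, P2, P5}.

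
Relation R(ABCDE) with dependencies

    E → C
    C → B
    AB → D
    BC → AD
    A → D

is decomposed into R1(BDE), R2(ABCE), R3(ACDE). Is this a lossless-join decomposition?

Chase test. Columns are ABCDE; row i has aⱼ where attribute j ∈ Ri, else bᵢⱼ.
Initial tableau (one row per fragment):
  row 1: b11 a2 b13 a4 a5
  row 2: a1 a2 a3 b24 a5
  row 3: a1 b32 a3 a4 a5
Rows 1 and 2 agree on E; apply E→C and equate their C entries.
Rows 1 and 3 agree on C; apply C→B and equate their B entries.
Rows 2 and 3 agree on AB; apply AB→D and equate their D entries.
Rows 1 and 2 agree on BC; apply BC→AD and equate their AD entries.
Row 1 is now all distinguished symbols — the join is lossless.

Yes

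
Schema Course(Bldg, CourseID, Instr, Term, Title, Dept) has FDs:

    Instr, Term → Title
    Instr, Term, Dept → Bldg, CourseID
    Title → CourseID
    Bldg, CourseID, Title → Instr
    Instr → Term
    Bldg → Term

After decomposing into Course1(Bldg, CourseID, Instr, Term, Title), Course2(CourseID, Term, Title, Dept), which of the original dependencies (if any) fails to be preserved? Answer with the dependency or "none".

Instr, Term, Dept → Bldg, CourseID

Check Instr, Term, Dept → Bldg, CourseID: no single fragment contains all of {Bldg, CourseID, Instr, Term, Dept}, and the restricted closure of {Instr, Term, Dept} across the fragments never reaches {Bldg, CourseID}.
Instr, Term → Title is preserved.
Title → CourseID is preserved.
Bldg, CourseID, Title → Instr is preserved.
Instr → Term is preserved.
Bldg → Term is preserved.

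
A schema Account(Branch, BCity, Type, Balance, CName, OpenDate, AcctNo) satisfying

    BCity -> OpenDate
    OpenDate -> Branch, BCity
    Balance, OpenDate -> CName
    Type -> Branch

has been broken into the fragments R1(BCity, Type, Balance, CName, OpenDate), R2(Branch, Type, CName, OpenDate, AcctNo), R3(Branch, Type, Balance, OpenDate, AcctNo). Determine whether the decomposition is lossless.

Chase test. Columns are Branch, BCity, Type, Balance, CName, OpenDate, AcctNo; row i has aⱼ where attribute j ∈ Ri, else bᵢⱼ.
Initial tableau (one row per fragment):
  row 1: b11 a2 a3 a4 a5 a6 b17
  row 2: a1 b22 a3 b24 a5 a6 a7
  row 3: a1 b32 a3 a4 b35 a6 a7
Rows 1 and 2 agree on OpenDate; apply OpenDate→Branch, BCity and equate their Branch, BCity entries.
Rows 1 and 3 agree on OpenDate; apply OpenDate→Branch, BCity and equate their Branch, BCity entries.
Rows 1 and 3 agree on Balance, OpenDate; apply Balance, OpenDate→CName and equate their CName entries.
Row 3 is now all distinguished symbols — the join is lossless.

Yes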